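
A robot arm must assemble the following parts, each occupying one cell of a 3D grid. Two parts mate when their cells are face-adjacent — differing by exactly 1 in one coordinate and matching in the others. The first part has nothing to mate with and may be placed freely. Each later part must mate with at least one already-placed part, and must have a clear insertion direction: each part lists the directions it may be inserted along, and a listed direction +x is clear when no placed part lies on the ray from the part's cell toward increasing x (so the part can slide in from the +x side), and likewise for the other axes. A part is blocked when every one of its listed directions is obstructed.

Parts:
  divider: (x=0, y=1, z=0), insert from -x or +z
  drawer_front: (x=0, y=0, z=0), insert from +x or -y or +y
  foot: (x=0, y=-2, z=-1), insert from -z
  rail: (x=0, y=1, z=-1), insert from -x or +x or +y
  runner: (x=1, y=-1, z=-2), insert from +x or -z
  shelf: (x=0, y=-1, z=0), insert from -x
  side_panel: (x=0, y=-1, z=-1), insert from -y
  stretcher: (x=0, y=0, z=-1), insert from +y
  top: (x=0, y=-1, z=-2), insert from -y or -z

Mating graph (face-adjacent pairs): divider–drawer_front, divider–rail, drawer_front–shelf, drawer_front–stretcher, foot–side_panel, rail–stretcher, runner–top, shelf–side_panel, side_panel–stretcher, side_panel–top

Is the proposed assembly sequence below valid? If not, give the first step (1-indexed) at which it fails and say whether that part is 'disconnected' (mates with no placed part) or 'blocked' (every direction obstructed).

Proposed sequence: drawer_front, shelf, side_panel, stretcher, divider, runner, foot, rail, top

1. drawer_front@(0, 0, 0) [+x clear] — {drawer_front}
2. shelf@(0, -1, 0) [-x clear] — {drawer_front, shelf}
3. side_panel@(0, -1, -1) [-y clear] — {drawer_front, shelf, side_panel}
4. stretcher@(0, 0, -1) [+y clear] — {drawer_front, shelf, side_panel, stretcher}
5. divider@(0, 1, 0) [-x clear] — {divider, drawer_front, shelf, side_panel, stretcher}
6. runner@(1, -1, -2) — no placed neighbour ⇒ disconnected

Invalid at step 6 (disconnected)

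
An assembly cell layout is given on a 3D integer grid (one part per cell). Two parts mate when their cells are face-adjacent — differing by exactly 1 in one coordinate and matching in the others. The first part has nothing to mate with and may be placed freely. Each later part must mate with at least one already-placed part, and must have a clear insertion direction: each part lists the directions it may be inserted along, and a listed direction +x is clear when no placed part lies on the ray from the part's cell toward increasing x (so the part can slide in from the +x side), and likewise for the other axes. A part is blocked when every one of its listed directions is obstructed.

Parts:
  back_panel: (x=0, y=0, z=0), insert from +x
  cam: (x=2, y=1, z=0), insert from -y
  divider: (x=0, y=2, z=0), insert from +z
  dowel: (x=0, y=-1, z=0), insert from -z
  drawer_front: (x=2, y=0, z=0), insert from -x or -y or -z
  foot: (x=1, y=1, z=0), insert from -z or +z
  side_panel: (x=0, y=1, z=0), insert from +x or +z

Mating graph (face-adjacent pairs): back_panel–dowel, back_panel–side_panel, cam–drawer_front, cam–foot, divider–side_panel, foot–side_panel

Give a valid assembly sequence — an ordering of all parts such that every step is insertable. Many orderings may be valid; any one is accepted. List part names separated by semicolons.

dowel; back_panel; side_panel; divider; foot; cam; drawer_front

1. dowel@(0, -1, 0) [-z clear] — {dowel}
2. back_panel@(0, 0, 0) [+x clear] — {back_panel, dowel}
3. side_panel@(0, 1, 0) [+x clear] — {back_panel, dowel, side_panel}
4. divider@(0, 2, 0) [+z clear] — {back_panel, divider, dowel, side_panel}
5. foot@(1, 1, 0) [-z clear] — {back_panel, divider, dowel, foot, side_panel}
6. cam@(2, 1, 0) [-y clear] — {back_panel, cam, divider, dowel, foot, side_panel}
7. drawer_front@(2, 0, 0) [-y clear] — {back_panel, cam, divider, dowel, drawer_front, foot, side_panel}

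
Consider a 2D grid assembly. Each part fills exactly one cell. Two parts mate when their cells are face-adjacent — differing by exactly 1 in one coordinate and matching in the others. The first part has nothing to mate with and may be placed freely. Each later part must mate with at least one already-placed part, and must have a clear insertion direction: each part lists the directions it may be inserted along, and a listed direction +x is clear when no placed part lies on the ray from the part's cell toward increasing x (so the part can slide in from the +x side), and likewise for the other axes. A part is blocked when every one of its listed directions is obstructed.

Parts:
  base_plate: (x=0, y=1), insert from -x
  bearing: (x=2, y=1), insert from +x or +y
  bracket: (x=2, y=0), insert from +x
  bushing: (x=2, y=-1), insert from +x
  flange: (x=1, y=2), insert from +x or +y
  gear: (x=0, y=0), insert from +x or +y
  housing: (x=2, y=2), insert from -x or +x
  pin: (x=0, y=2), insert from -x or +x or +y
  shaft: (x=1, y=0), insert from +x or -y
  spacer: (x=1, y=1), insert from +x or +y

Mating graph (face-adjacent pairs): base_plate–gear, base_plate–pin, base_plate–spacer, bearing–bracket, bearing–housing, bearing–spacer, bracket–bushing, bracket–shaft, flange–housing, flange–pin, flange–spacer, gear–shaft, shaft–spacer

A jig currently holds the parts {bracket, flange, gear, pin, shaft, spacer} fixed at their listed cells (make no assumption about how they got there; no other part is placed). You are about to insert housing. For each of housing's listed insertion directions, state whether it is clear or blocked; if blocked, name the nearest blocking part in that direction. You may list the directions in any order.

-x: nearest on ray is flange@(1, 2) ⇒ blocked
+x: ray from housing(2, 2) has no placed part ⇒ clear

+x: clear; -x: blocked by flange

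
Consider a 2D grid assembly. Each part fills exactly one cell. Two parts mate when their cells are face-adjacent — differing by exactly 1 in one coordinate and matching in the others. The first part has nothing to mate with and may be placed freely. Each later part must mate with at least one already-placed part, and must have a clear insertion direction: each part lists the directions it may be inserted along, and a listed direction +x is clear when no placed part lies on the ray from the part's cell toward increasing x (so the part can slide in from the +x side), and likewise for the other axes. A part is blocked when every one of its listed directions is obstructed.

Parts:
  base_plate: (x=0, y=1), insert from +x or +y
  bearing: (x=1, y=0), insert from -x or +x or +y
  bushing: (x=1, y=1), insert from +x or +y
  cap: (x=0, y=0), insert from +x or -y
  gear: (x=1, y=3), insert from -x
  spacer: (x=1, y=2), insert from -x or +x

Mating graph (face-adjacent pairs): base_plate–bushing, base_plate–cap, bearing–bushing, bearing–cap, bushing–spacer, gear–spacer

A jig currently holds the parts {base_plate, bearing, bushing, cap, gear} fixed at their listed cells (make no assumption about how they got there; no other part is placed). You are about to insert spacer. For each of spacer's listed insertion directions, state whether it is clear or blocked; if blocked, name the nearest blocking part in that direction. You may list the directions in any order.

+x: clear; -x: clear

-x: ray from spacer(1, 2) has no placed part ⇒ clear
+x: ray from spacer(1, 2) has no placed part ⇒ clear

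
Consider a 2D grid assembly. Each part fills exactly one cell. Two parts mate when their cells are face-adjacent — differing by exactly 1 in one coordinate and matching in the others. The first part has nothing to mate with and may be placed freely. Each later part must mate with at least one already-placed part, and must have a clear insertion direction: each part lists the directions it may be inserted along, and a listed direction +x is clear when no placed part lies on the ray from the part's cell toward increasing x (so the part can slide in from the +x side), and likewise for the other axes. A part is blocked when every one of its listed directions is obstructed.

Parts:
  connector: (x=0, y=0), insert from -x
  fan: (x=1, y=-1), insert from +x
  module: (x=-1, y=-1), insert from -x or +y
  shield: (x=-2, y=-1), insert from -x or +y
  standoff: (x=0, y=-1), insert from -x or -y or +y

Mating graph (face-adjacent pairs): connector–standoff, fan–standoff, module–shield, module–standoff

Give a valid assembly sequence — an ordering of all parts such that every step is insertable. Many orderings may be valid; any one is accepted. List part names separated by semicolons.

1. fan@(1, -1) [+x clear] — {fan}
2. standoff@(0, -1) [-x clear] — {fan, standoff}
3. module@(-1, -1) [-x clear] — {fan, module, standoff}
4. connector@(0, 0) [-x clear] — {connector, fan, module, standoff}
5. shield@(-2, -1) [-x clear] — {connector, fan, module, shield, standoff}

fan; standoff; module; connector; shield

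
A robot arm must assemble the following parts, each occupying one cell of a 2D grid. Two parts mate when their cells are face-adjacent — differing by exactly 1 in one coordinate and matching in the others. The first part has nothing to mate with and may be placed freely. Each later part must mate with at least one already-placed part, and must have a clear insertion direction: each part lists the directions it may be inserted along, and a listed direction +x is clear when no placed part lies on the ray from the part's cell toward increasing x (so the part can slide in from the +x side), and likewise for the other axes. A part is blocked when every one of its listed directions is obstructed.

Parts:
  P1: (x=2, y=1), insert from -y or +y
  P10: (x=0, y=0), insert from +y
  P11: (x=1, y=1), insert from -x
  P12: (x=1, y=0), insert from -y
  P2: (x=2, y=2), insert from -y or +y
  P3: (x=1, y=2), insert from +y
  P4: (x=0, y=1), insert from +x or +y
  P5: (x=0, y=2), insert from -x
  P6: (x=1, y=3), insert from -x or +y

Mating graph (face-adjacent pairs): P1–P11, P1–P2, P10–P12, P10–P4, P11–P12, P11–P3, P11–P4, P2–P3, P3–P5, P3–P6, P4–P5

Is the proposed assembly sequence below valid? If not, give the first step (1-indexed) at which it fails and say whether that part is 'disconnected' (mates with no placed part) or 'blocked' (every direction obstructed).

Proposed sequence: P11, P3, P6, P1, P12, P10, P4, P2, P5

1. P11@(1, 1) [-x clear] — {P11}
2. P3@(1, 2) [+y clear] — {P11, P3}
3. P6@(1, 3) [-x clear] — {P11, P3, P6}
4. P1@(2, 1) [-y clear] — {P1, P11, P3, P6}
5. P12@(1, 0) [-y clear] — {P1, P11, P12, P3, P6}
6. P10@(0, 0) [+y clear] — {P1, P10, P11, P12, P3, P6}
7. P4@(0, 1) [+y clear] — {P1, P10, P11, P12, P3, P4, P6}
8. P2@(2, 2) [+y clear] — {P1, P10, P11, P12, P2, P3, P4, P6}
9. P5@(0, 2) [-x clear] — {P1, P10, P11, P12, P2, P3, P4, P5, P6}

Valid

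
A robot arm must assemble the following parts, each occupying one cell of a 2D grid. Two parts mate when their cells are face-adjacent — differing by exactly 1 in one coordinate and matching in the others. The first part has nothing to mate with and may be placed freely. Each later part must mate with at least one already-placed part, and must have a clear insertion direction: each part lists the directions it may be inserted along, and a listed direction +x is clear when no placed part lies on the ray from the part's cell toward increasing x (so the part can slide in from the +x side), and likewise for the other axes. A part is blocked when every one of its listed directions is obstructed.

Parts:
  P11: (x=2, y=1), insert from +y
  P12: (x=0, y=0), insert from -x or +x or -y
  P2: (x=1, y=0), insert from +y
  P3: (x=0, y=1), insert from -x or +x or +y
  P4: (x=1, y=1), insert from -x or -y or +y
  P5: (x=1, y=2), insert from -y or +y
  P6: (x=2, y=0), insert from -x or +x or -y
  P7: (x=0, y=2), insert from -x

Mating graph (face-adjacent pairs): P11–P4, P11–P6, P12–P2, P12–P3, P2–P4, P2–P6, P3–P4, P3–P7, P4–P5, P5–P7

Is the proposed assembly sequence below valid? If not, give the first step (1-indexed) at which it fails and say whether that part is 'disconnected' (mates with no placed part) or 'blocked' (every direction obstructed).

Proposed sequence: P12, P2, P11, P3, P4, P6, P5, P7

1. P12@(0, 0) [-x clear] — {P12}
2. P2@(1, 0) [+y clear] — {P12, P2}
3. P11@(2, 1) — no placed neighbour ⇒ disconnected

Invalid at step 3 (disconnected)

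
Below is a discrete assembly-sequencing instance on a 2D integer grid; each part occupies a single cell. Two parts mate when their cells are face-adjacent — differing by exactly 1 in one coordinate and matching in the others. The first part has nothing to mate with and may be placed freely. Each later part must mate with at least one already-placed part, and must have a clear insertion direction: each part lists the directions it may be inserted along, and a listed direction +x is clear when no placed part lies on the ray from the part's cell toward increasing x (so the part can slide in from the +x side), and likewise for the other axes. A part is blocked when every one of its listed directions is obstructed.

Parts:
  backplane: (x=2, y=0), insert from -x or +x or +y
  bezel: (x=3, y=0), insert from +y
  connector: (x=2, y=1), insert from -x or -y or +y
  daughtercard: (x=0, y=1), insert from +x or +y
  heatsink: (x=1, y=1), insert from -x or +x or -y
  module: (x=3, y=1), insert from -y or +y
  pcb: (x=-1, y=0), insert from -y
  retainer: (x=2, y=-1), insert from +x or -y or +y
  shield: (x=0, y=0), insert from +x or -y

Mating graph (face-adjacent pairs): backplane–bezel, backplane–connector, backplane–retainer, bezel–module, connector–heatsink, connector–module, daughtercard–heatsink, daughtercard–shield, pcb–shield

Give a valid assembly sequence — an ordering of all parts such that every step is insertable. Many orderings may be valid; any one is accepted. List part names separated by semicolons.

1. retainer@(2, -1) [+x clear] — {retainer}
2. backplane@(2, 0) [-x clear] — {backplane, retainer}
3. connector@(2, 1) [-x clear] — {backplane, connector, retainer}
4. heatsink@(1, 1) [-x clear] — {backplane, connector, heatsink, retainer}
5. daughtercard@(0, 1) [+y clear] — {backplane, connector, daughtercard, heatsink, retainer}
6. shield@(0, 0) [-y clear] — {backplane, connector, daughtercard, heatsink, retainer, shield}
7. pcb@(-1, 0) [-y clear] — {backplane, connector, daughtercard, heatsink, pcb, retainer, shield}
8. bezel@(3, 0) [+y clear] — {backplane, bezel, connector, daughtercard, heatsink, pcb, retainer, shield}
9. module@(3, 1) [+y clear] — {backplane, bezel, connector, daughtercard, heatsink, module, pcb, retainer, shield}

retainer; backplane; connector; heatsink; daughtercard; shield; pcb; bezel; module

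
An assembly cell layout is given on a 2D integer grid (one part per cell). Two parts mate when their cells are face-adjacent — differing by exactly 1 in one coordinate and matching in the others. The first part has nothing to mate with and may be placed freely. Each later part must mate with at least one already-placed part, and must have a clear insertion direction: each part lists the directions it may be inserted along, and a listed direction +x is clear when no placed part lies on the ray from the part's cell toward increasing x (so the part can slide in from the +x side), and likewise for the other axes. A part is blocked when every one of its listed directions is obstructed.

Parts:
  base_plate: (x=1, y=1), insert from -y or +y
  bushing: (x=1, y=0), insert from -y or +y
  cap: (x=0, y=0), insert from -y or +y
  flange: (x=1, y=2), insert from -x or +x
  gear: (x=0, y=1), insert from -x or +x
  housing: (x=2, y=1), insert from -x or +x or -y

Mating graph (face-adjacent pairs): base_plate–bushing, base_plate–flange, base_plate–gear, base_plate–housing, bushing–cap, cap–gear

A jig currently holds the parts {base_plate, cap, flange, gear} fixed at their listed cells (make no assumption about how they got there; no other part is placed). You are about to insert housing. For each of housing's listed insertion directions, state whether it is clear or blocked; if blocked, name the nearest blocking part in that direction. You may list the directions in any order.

+x: clear; -x: blocked by base_plate; -y: clear

-x: nearest on ray is base_plate@(1, 1) ⇒ blocked
+x: ray from housing(2, 1) has no placed part ⇒ clear
-y: ray from housing(2, 1) has no placed part ⇒ clear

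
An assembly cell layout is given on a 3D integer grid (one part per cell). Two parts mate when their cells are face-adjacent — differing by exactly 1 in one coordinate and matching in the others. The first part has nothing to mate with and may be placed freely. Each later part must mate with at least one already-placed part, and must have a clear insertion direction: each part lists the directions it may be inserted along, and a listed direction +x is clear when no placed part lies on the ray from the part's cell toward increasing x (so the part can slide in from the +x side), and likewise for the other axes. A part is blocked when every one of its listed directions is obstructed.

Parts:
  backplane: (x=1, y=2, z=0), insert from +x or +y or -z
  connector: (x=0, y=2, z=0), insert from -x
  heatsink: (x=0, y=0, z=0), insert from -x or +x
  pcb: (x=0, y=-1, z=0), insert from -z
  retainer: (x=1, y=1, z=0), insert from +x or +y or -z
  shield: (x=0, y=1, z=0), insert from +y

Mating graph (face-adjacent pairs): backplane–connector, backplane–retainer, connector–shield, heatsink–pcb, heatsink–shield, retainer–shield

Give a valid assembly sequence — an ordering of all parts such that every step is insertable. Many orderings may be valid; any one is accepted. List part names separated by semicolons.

1. heatsink@(0, 0, 0) [-x clear] — {heatsink}
2. pcb@(0, -1, 0) [-z clear] — {heatsink, pcb}
3. shield@(0, 1, 0) [+y clear] — {heatsink, pcb, shield}
4. connector@(0, 2, 0) [-x clear] — {connector, heatsink, pcb, shield}
5. backplane@(1, 2, 0) [+x clear] — {backplane, connector, heatsink, pcb, shield}
6. retainer@(1, 1, 0) [+x clear] — {backplane, connector, heatsink, pcb, retainer, shield}

heatsink; pcb; shield; connector; backplane; retainer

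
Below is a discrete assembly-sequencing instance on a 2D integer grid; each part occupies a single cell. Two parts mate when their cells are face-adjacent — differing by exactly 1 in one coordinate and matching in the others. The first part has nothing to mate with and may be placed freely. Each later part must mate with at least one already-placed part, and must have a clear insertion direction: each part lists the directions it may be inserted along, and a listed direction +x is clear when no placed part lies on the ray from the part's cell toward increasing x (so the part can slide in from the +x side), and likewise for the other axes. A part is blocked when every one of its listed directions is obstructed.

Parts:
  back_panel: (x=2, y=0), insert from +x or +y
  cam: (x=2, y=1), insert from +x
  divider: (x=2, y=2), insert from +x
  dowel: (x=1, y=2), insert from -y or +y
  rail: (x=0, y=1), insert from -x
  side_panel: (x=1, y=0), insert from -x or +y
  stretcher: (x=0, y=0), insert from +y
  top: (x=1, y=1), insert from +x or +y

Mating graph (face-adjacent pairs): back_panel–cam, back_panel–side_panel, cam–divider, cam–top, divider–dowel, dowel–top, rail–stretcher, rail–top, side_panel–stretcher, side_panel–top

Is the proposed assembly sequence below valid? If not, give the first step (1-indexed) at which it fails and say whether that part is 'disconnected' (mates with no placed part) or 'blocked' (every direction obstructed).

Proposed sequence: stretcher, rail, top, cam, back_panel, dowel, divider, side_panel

Invalid at step 8 (blocked)

1. stretcher@(0, 0) [+y clear] — {stretcher}
2. rail@(0, 1) [-x clear] — {rail, stretcher}
3. top@(1, 1) [+x clear] — {rail, stretcher, top}
4. cam@(2, 1) [+x clear] — {cam, rail, stretcher, top}
5. back_panel@(2, 0) [+x clear] — {back_panel, cam, rail, stretcher, top}
6. dowel@(1, 2) [+y clear] — {back_panel, cam, dowel, rail, stretcher, top}
7. divider@(2, 2) [+x clear] — {back_panel, cam, divider, dowel, rail, stretcher, top}
8. side_panel@(1, 0) — -x/+y all obstructed ⇒ blocked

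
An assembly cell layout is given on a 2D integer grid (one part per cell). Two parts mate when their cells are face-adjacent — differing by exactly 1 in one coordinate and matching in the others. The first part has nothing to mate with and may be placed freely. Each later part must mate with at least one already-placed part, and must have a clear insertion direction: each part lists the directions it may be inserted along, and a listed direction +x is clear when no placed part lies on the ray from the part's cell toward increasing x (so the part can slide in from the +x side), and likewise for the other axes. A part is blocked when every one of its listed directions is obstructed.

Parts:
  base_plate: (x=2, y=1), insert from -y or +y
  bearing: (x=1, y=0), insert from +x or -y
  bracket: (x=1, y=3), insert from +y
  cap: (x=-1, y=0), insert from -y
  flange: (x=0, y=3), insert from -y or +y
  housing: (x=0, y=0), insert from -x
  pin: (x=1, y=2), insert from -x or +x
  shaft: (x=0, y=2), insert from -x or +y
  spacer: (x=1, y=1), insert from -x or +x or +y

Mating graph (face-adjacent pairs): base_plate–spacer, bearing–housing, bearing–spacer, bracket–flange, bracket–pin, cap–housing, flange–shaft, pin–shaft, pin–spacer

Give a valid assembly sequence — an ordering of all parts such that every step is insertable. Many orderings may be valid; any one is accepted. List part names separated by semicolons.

housing; bearing; spacer; base_plate; pin; bracket; flange; shaft; cap

1. housing@(0, 0) [-x clear] — {housing}
2. bearing@(1, 0) [+x clear] — {bearing, housing}
3. spacer@(1, 1) [-x clear] — {bearing, housing, spacer}
4. base_plate@(2, 1) [-y clear] — {base_plate, bearing, housing, spacer}
5. pin@(1, 2) [-x clear] — {base_plate, bearing, housing, pin, spacer}
6. bracket@(1, 3) [+y clear] — {base_plate, bearing, bracket, housing, pin, spacer}
7. flange@(0, 3) [+y clear] — {base_plate, bearing, bracket, flange, housing, pin, spacer}
8. shaft@(0, 2) [-x clear] — {base_plate, bearing, bracket, flange, housing, pin, shaft, spacer}
9. cap@(-1, 0) [-y clear] — {base_plate, bearing, bracket, cap, flange, housing, pin, shaft, spacer}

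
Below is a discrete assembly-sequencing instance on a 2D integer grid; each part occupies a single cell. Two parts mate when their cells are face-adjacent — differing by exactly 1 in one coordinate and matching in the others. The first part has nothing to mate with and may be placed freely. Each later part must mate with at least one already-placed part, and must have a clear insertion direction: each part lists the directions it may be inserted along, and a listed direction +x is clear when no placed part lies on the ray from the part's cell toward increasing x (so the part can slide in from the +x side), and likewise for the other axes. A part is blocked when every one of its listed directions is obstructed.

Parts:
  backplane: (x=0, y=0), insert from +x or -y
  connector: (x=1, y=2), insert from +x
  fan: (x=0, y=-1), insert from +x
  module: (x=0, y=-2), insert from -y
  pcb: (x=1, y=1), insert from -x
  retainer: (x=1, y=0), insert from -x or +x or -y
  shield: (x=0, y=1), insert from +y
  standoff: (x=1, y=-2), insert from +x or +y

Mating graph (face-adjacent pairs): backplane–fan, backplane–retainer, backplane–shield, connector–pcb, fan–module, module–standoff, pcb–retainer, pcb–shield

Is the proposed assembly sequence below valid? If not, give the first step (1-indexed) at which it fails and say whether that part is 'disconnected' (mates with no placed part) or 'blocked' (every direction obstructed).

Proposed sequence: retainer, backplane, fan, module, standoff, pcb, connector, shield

1. retainer@(1, 0) [-x clear] — {retainer}
2. backplane@(0, 0) [-y clear] — {backplane, retainer}
3. fan@(0, -1) [+x clear] — {backplane, fan, retainer}
4. module@(0, -2) [-y clear] — {backplane, fan, module, retainer}
5. standoff@(1, -2) [+x clear] — {backplane, fan, module, retainer, standoff}
6. pcb@(1, 1) [-x clear] — {backplane, fan, module, pcb, retainer, standoff}
7. connector@(1, 2) [+x clear] — {backplane, connector, fan, module, pcb, retainer, standoff}
8. shield@(0, 1) [+y clear] — {backplane, connector, fan, module, pcb, retainer, shield, standoff}

Valid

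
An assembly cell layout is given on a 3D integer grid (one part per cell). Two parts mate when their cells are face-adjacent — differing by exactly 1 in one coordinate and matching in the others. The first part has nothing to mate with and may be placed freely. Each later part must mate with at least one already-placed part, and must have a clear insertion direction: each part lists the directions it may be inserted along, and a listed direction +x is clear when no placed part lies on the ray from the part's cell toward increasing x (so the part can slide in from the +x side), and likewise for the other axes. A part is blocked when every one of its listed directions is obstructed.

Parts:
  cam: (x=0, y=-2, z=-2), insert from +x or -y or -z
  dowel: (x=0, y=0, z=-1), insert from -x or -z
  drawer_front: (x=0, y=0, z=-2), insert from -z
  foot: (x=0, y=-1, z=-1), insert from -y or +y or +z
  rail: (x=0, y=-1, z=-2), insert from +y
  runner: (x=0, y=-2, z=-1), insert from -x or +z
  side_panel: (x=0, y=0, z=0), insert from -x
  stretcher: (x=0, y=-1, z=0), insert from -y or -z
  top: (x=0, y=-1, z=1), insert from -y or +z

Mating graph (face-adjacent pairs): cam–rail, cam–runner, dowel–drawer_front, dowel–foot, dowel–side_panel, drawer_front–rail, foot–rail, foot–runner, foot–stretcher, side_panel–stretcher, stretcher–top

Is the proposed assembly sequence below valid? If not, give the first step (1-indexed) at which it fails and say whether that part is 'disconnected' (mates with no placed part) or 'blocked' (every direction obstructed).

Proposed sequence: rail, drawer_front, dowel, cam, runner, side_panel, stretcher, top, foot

1. rail@(0, -1, -2) [+y clear] — {rail}
2. drawer_front@(0, 0, -2) [-z clear] — {drawer_front, rail}
3. dowel@(0, 0, -1) [-x clear] — {dowel, drawer_front, rail}
4. cam@(0, -2, -2) [+x clear] — {cam, dowel, drawer_front, rail}
5. runner@(0, -2, -1) [-x clear] — {cam, dowel, drawer_front, rail, runner}
6. side_panel@(0, 0, 0) [-x clear] — {cam, dowel, drawer_front, rail, runner, side_panel}
7. stretcher@(0, -1, 0) [-y clear] — {cam, dowel, drawer_front, rail, runner, side_panel, stretcher}
8. top@(0, -1, 1) [-y clear] — {cam, dowel, drawer_front, rail, runner, side_panel, stretcher, top}
9. foot@(0, -1, -1) — -y/+y/+z all obstructed ⇒ blocked

Invalid at step 9 (blocked)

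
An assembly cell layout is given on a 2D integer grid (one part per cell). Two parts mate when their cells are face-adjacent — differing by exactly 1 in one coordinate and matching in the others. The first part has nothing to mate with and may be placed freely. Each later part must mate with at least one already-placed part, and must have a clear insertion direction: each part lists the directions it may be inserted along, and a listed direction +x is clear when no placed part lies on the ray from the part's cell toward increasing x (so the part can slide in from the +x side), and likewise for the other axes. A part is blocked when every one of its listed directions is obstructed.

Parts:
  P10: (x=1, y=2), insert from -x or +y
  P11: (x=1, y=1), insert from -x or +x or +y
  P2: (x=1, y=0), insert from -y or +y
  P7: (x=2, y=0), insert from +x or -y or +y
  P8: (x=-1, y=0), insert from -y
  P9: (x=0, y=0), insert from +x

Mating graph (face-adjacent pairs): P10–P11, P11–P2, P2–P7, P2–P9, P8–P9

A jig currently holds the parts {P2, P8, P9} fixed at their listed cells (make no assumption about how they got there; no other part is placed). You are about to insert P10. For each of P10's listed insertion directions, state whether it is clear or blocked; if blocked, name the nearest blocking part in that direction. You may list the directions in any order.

-x: ray from P10(1, 2) has no placed part ⇒ clear
+y: ray from P10(1, 2) has no placed part ⇒ clear

+y: clear; -x: clear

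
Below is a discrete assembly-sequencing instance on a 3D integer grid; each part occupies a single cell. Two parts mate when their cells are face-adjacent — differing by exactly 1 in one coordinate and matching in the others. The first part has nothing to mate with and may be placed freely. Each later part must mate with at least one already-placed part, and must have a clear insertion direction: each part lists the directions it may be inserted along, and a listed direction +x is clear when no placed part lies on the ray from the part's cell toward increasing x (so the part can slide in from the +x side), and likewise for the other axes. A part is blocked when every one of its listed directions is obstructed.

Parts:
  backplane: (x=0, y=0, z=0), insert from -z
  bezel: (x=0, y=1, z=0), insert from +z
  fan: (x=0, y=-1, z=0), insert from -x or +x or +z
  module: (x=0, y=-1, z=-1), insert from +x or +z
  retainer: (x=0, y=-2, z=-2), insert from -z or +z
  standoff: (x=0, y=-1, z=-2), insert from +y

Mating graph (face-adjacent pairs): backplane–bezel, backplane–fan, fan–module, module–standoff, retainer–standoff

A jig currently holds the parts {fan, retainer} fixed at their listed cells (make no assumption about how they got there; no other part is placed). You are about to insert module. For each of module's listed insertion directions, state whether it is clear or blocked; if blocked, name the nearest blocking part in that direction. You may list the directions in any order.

+x: clear; +z: blocked by fan

+x: ray from module(0, -1, -1) has no placed part ⇒ clear
+z: nearest on ray is fan@(0, -1, 0) ⇒ blocked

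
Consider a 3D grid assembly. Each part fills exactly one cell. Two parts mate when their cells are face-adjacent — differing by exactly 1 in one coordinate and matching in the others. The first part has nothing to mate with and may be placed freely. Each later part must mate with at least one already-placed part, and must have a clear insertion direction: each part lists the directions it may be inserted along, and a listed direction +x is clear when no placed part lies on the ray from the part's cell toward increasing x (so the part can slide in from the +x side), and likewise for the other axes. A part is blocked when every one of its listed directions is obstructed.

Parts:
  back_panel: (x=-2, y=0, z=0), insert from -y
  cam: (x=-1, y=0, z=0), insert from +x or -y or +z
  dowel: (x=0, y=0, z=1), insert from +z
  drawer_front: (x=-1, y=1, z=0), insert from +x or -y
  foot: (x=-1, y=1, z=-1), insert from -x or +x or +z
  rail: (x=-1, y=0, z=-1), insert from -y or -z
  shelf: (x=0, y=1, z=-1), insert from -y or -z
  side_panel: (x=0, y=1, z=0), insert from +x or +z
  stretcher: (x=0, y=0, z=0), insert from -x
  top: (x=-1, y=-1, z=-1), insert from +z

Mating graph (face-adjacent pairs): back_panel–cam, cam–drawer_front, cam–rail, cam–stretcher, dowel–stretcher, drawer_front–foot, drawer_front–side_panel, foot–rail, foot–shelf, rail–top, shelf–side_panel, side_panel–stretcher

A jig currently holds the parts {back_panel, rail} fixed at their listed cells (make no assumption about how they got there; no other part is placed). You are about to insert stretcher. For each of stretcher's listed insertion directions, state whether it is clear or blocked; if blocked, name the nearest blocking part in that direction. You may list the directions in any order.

-x: nearest on ray is back_panel@(-2, 0, 0) ⇒ blocked

-x: blocked by back_panel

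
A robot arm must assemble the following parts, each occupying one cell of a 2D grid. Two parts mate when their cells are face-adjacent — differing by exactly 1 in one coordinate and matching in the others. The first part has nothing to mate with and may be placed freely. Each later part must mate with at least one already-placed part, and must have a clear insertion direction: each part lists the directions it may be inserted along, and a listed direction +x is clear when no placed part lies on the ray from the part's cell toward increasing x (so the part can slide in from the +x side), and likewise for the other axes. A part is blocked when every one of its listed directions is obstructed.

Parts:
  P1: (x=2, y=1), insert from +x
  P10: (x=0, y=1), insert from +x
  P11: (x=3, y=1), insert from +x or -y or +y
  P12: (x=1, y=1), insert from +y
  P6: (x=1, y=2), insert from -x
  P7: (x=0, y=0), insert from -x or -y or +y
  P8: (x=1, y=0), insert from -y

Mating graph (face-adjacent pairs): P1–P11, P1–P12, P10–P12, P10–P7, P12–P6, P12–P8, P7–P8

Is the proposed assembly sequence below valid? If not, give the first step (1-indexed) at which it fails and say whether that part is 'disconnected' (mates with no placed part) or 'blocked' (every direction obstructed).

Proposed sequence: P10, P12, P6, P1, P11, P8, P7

Valid

1. P10@(0, 1) [+x clear] — {P10}
2. P12@(1, 1) [+y clear] — {P10, P12}
3. P6@(1, 2) [-x clear] — {P10, P12, P6}
4. P1@(2, 1) [+x clear] — {P1, P10, P12, P6}
5. P11@(3, 1) [+x clear] — {P1, P10, P11, P12, P6}
6. P8@(1, 0) [-y clear] — {P1, P10, P11, P12, P6, P8}
7. P7@(0, 0) [-x clear] — {P1, P10, P11, P12, P6, P7, P8}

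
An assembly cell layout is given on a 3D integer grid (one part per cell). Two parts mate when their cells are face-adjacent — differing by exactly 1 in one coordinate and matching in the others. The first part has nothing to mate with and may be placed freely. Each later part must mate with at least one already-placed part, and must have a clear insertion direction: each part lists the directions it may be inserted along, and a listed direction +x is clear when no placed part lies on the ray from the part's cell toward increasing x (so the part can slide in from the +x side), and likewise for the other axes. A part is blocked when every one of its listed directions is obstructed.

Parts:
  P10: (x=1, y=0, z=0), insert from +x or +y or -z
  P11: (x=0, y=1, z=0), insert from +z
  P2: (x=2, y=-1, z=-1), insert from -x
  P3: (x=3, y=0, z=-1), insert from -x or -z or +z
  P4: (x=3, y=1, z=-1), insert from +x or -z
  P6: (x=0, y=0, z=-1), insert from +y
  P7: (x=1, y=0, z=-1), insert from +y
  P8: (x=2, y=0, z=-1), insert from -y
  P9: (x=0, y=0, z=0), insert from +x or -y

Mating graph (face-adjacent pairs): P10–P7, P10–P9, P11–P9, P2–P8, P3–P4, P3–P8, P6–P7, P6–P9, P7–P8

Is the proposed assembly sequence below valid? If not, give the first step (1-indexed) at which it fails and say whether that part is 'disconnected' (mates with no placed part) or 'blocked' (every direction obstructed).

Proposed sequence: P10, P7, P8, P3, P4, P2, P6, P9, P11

Valid

1. P10@(1, 0, 0) [+x clear] — {P10}
2. P7@(1, 0, -1) [+y clear] — {P10, P7}
3. P8@(2, 0, -1) [-y clear] — {P10, P7, P8}
4. P3@(3, 0, -1) [-z clear] — {P10, P3, P7, P8}
5. P4@(3, 1, -1) [+x clear] — {P10, P3, P4, P7, P8}
6. P2@(2, -1, -1) [-x clear] — {P10, P2, P3, P4, P7, P8}
7. P6@(0, 0, -1) [+y clear] — {P10, P2, P3, P4, P6, P7, P8}
8. P9@(0, 0, 0) [-y clear] — {P10, P2, P3, P4, P6, P7, P8, P9}
9. P11@(0, 1, 0) [+z clear] — {P10, P11, P2, P3, P4, P6, P7, P8, P9}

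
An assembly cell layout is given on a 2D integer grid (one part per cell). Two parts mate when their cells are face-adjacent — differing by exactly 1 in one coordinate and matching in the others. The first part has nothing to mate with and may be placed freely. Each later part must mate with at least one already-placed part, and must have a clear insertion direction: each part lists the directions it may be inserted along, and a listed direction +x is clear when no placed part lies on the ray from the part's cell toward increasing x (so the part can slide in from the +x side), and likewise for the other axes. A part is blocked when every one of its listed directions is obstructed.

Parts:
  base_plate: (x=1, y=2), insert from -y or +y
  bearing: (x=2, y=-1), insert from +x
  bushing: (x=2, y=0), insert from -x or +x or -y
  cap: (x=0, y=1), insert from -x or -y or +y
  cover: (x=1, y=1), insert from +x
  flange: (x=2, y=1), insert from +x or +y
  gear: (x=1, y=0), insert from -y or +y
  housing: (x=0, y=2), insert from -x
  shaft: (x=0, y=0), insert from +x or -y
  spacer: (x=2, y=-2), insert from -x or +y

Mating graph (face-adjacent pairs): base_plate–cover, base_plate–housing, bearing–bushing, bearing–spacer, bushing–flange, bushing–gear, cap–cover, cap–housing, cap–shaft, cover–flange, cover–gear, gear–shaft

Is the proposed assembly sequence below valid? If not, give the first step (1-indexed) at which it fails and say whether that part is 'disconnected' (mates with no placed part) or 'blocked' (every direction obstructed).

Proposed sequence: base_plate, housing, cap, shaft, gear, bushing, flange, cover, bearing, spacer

1. base_plate@(1, 2) [-y clear] — {base_plate}
2. housing@(0, 2) [-x clear] — {base_plate, housing}
3. cap@(0, 1) [-x clear] — {base_plate, cap, housing}
4. shaft@(0, 0) [+x clear] — {base_plate, cap, housing, shaft}
5. gear@(1, 0) [-y clear] — {base_plate, cap, gear, housing, shaft}
6. bushing@(2, 0) [+x clear] — {base_plate, bushing, cap, gear, housing, shaft}
7. flange@(2, 1) [+x clear] — {base_plate, bushing, cap, flange, gear, housing, shaft}
8. cover@(1, 1) — +x all obstructed ⇒ blocked

Invalid at step 8 (blocked)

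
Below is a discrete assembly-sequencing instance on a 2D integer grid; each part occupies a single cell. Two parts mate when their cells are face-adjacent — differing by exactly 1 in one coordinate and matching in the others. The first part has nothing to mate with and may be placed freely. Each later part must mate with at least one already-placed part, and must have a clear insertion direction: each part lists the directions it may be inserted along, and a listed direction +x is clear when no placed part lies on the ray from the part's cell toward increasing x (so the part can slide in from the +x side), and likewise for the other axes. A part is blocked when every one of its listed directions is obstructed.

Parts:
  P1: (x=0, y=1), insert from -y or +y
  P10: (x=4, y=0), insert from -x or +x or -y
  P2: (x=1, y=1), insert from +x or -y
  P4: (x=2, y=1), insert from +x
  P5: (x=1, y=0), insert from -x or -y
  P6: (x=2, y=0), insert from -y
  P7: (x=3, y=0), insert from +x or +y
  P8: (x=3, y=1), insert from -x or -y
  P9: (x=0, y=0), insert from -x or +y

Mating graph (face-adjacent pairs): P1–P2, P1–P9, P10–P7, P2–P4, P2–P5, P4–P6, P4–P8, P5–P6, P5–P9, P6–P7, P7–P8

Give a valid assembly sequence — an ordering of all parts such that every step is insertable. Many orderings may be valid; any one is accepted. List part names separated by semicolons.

1. P6@(2, 0) [-y clear] — {P6}
2. P4@(2, 1) [+x clear] — {P4, P6}
3. P2@(1, 1) [-y clear] — {P2, P4, P6}
4. P5@(1, 0) [-x clear] — {P2, P4, P5, P6}
5. P9@(0, 0) [-x clear] — {P2, P4, P5, P6, P9}
6. P1@(0, 1) [+y clear] — {P1, P2, P4, P5, P6, P9}
7. P8@(3, 1) [-y clear] — {P1, P2, P4, P5, P6, P8, P9}
8. P7@(3, 0) [+x clear] — {P1, P2, P4, P5, P6, P7, P8, P9}
9. P10@(4, 0) [+x clear] — {P1, P10, P2, P4, P5, P6, P7, P8, P9}

P6; P4; P2; P5; P9; P1; P8; P7; P10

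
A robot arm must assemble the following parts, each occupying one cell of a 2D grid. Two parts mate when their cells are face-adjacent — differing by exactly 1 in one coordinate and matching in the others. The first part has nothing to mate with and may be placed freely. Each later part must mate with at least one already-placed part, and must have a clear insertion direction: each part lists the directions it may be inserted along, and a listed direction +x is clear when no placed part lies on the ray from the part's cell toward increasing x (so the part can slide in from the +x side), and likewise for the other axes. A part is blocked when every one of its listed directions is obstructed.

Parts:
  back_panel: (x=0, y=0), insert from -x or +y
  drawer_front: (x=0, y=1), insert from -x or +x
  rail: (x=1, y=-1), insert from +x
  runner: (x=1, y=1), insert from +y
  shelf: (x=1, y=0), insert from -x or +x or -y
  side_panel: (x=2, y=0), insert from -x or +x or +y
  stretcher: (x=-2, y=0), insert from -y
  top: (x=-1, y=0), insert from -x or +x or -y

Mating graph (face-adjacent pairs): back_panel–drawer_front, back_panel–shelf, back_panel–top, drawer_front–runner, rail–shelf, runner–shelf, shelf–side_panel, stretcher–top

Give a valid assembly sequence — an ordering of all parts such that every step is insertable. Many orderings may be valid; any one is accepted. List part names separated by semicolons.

stretcher; top; back_panel; shelf; rail; drawer_front; side_panel; runner

1. stretcher@(-2, 0) [-y clear] — {stretcher}
2. top@(-1, 0) [+x clear] — {stretcher, top}
3. back_panel@(0, 0) [+y clear] — {back_panel, stretcher, top}
4. shelf@(1, 0) [+x clear] — {back_panel, shelf, stretcher, top}
5. rail@(1, -1) [+x clear] — {back_panel, rail, shelf, stretcher, top}
6. drawer_front@(0, 1) [-x clear] — {back_panel, drawer_front, rail, shelf, stretcher, top}
7. side_panel@(2, 0) [+x clear] — {back_panel, drawer_front, rail, shelf, side_panel, stretcher, top}
8. runner@(1, 1) [+y clear] — {back_panel, drawer_front, rail, runner, shelf, side_panel, stretcher, top}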